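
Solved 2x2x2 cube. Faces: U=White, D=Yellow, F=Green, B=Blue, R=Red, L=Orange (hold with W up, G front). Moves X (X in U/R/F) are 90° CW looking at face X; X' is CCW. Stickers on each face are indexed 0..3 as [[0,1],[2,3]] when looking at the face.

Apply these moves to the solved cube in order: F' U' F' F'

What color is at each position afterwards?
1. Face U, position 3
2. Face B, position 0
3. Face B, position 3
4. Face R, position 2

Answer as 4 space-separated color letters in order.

Answer: O Y B B

Derivation:
After move 1 (F'): F=GGGG U=WWRR R=YRYR D=OOYY L=OWOW
After move 2 (U'): U=WRWR F=OWGG R=GGYR B=YRBB L=BBOW
After move 3 (F'): F=WGOG U=WRGY R=OGOR D=BWYY L=BROW
After move 4 (F'): F=GGWO U=WROO R=WGBR D=RWYY L=BYOG
Query 1: U[3] = O
Query 2: B[0] = Y
Query 3: B[3] = B
Query 4: R[2] = B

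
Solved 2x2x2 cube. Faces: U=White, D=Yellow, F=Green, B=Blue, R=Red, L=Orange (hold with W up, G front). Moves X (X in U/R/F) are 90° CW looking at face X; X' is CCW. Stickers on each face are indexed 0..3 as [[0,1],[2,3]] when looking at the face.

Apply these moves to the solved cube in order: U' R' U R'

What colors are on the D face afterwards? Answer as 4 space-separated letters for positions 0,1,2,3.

After move 1 (U'): U=WWWW F=OOGG R=GGRR B=RRBB L=BBOO
After move 2 (R'): R=GRGR U=WBWR F=OWGW D=YOYG B=YRYB
After move 3 (U): U=WWRB F=GRGW R=YRGR B=BBYB L=OWOO
After move 4 (R'): R=RRYG U=WYRB F=GWGB D=YRYW B=GBOB
Query: D face = YRYW

Answer: Y R Y W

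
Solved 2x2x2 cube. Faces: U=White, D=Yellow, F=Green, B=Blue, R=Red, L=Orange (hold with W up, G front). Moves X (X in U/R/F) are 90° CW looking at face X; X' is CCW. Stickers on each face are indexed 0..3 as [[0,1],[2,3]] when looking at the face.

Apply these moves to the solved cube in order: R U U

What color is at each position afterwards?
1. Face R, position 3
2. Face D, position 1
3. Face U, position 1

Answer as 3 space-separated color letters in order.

After move 1 (R): R=RRRR U=WGWG F=GYGY D=YBYB B=WBWB
After move 2 (U): U=WWGG F=RRGY R=WBRR B=OOWB L=GYOO
After move 3 (U): U=GWGW F=WBGY R=OORR B=GYWB L=RROO
Query 1: R[3] = R
Query 2: D[1] = B
Query 3: U[1] = W

Answer: R B W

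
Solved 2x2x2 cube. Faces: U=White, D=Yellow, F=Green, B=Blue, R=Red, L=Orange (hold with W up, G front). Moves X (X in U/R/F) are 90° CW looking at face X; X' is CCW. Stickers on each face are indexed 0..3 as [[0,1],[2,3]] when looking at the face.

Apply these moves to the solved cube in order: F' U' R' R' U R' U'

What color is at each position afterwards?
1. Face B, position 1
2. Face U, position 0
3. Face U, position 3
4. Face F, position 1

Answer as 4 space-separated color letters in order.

After move 1 (F'): F=GGGG U=WWRR R=YRYR D=OOYY L=OWOW
After move 2 (U'): U=WRWR F=OWGG R=GGYR B=YRBB L=BBOW
After move 3 (R'): R=GRGY U=WBWY F=ORGR D=OWYG B=YROB
After move 4 (R'): R=RYGG U=WOWY F=OBGY D=ORYR B=GRWB
After move 5 (U): U=WWYO F=RYGY R=GRGG B=BBWB L=OBOW
After move 6 (R'): R=RGGG U=WWYB F=RWGO D=OYYY B=RBRB
After move 7 (U'): U=WBWY F=OBGO R=RWGG B=RGRB L=RBOW
Query 1: B[1] = G
Query 2: U[0] = W
Query 3: U[3] = Y
Query 4: F[1] = B

Answer: G W Y B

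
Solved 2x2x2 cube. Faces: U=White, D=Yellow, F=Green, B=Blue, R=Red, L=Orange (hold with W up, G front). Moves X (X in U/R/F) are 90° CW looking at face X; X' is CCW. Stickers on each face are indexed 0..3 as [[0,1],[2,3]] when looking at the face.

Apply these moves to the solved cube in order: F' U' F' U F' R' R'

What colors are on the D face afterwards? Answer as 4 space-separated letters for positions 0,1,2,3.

After move 1 (F'): F=GGGG U=WWRR R=YRYR D=OOYY L=OWOW
After move 2 (U'): U=WRWR F=OWGG R=GGYR B=YRBB L=BBOW
After move 3 (F'): F=WGOG U=WRGY R=OGOR D=BWYY L=BROW
After move 4 (U): U=GWYR F=OGOG R=YROR B=BRBB L=WGOW
After move 5 (F'): F=GGOO U=GWYO R=WRBR D=GWYY L=WROY
After move 6 (R'): R=RRWB U=GBYB F=GWOO D=GGYO B=YRWB
After move 7 (R'): R=RBRW U=GWYY F=GBOB D=GWYO B=ORGB
Query: D face = GWYO

Answer: G W Y O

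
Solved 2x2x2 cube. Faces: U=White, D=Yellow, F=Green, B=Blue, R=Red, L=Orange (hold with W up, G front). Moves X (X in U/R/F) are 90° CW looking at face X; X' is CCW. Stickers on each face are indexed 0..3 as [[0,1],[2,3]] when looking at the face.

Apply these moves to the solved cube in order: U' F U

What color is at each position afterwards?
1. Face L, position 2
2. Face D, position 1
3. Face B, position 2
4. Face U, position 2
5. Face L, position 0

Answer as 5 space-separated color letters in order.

After move 1 (U'): U=WWWW F=OOGG R=GGRR B=RRBB L=BBOO
After move 2 (F): F=GOGO U=WWOB R=WGWR D=RGYY L=BYOY
After move 3 (U): U=OWBW F=WGGO R=RRWR B=BYBB L=GOOY
Query 1: L[2] = O
Query 2: D[1] = G
Query 3: B[2] = B
Query 4: U[2] = B
Query 5: L[0] = G

Answer: O G B B G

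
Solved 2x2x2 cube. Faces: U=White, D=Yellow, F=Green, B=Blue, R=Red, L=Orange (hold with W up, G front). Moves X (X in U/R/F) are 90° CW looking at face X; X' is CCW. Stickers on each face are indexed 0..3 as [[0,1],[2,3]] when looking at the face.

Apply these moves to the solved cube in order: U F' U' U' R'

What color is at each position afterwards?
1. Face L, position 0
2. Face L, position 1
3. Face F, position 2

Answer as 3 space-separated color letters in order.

After move 1 (U): U=WWWW F=RRGG R=BBRR B=OOBB L=GGOO
After move 2 (F'): F=RGRG U=WWBR R=YBYR D=GOYY L=GWOW
After move 3 (U'): U=WRWB F=GWRG R=RGYR B=YBBB L=OOOW
After move 4 (U'): U=RBWW F=OORG R=GWYR B=RGBB L=YBOW
After move 5 (R'): R=WRGY U=RBWR F=OBRW D=GOYG B=YGOB
Query 1: L[0] = Y
Query 2: L[1] = B
Query 3: F[2] = R

Answer: Y B R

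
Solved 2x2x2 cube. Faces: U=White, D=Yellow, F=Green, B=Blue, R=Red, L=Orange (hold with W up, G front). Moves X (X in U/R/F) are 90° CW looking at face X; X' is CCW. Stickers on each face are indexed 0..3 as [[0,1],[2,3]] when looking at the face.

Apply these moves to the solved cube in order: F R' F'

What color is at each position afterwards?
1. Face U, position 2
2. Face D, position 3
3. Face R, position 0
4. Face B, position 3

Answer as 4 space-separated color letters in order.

Answer: R G G B

Derivation:
After move 1 (F): F=GGGG U=WWOO R=WRWR D=RRYY L=OYOY
After move 2 (R'): R=RRWW U=WBOB F=GWGO D=RGYG B=YBRB
After move 3 (F'): F=WOGG U=WBRW R=GRRW D=YYYG L=OBOO
Query 1: U[2] = R
Query 2: D[3] = G
Query 3: R[0] = G
Query 4: B[3] = B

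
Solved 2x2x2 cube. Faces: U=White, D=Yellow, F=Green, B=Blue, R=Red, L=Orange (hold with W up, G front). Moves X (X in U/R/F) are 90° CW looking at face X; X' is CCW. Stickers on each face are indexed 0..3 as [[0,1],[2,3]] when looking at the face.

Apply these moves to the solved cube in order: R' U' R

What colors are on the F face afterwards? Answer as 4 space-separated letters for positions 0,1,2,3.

After move 1 (R'): R=RRRR U=WBWB F=GWGW D=YGYG B=YBYB
After move 2 (U'): U=BBWW F=OOGW R=GWRR B=RRYB L=YBOO
After move 3 (R): R=RGRW U=BOWW F=OGGG D=YYYR B=WRBB
Query: F face = OGGG

Answer: O G G G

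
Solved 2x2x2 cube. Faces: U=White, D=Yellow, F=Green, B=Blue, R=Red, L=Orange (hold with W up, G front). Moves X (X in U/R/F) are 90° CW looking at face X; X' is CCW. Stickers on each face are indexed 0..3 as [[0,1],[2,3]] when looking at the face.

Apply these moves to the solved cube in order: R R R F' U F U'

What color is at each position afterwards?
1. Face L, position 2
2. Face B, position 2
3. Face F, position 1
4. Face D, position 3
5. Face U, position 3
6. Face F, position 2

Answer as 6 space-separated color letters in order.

After move 1 (R): R=RRRR U=WGWG F=GYGY D=YBYB B=WBWB
After move 2 (R): R=RRRR U=WYWY F=GBGB D=YWYW B=GBGB
After move 3 (R): R=RRRR U=WBWB F=GWGW D=YGYG B=YBYB
After move 4 (F'): F=WWGG U=WBRR R=GRYR D=OOYG L=OBOW
After move 5 (U): U=RWRB F=GRGG R=YBYR B=OBYB L=WWOW
After move 6 (F): F=GGGR U=RWWW R=RBBR D=YYYG L=WOOO
After move 7 (U'): U=WWRW F=WOGR R=GGBR B=RBYB L=OBOO
Query 1: L[2] = O
Query 2: B[2] = Y
Query 3: F[1] = O
Query 4: D[3] = G
Query 5: U[3] = W
Query 6: F[2] = G

Answer: O Y O G W G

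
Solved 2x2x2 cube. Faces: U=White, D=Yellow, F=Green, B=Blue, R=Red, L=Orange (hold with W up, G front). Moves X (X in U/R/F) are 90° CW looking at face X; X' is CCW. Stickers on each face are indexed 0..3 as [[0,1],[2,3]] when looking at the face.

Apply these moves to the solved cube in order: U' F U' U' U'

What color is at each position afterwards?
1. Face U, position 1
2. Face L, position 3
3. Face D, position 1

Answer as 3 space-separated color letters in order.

Answer: W Y G

Derivation:
After move 1 (U'): U=WWWW F=OOGG R=GGRR B=RRBB L=BBOO
After move 2 (F): F=GOGO U=WWOB R=WGWR D=RGYY L=BYOY
After move 3 (U'): U=WBWO F=BYGO R=GOWR B=WGBB L=RROY
After move 4 (U'): U=BOWW F=RRGO R=BYWR B=GOBB L=WGOY
After move 5 (U'): U=OWBW F=WGGO R=RRWR B=BYBB L=GOOY
Query 1: U[1] = W
Query 2: L[3] = Y
Query 3: D[1] = G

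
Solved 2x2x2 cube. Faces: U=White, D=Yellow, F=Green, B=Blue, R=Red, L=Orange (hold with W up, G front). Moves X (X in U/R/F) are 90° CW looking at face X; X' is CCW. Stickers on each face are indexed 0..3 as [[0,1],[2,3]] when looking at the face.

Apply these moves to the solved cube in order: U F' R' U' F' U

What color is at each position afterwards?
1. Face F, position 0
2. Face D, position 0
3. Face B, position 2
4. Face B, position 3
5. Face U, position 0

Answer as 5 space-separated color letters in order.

After move 1 (U): U=WWWW F=RRGG R=BBRR B=OOBB L=GGOO
After move 2 (F'): F=RGRG U=WWBR R=YBYR D=GOYY L=GWOW
After move 3 (R'): R=BRYY U=WBBO F=RWRR D=GGYG B=YOOB
After move 4 (U'): U=BOWB F=GWRR R=RWYY B=BROB L=YOOW
After move 5 (F'): F=WRGR U=BORY R=GWGY D=OWYG L=YBOW
After move 6 (U): U=RBYO F=GWGR R=BRGY B=YBOB L=WROW
Query 1: F[0] = G
Query 2: D[0] = O
Query 3: B[2] = O
Query 4: B[3] = B
Query 5: U[0] = R

Answer: G O O B R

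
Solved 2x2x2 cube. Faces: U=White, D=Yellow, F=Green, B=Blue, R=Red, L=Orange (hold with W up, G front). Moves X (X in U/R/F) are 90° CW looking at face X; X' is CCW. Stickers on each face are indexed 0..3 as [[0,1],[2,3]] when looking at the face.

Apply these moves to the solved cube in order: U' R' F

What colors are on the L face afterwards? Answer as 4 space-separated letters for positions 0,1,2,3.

After move 1 (U'): U=WWWW F=OOGG R=GGRR B=RRBB L=BBOO
After move 2 (R'): R=GRGR U=WBWR F=OWGW D=YOYG B=YRYB
After move 3 (F): F=GOWW U=WBOB R=WRRR D=GGYG L=BYOO
Query: L face = BYOO

Answer: B Y O O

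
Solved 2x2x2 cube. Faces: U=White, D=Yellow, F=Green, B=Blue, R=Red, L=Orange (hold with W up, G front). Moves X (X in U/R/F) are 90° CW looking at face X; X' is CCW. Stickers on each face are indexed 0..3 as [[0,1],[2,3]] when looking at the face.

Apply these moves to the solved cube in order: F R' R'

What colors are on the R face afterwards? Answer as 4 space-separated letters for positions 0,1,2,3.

After move 1 (F): F=GGGG U=WWOO R=WRWR D=RRYY L=OYOY
After move 2 (R'): R=RRWW U=WBOB F=GWGO D=RGYG B=YBRB
After move 3 (R'): R=RWRW U=WROY F=GBGB D=RWYO B=GBGB
Query: R face = RWRW

Answer: R W R W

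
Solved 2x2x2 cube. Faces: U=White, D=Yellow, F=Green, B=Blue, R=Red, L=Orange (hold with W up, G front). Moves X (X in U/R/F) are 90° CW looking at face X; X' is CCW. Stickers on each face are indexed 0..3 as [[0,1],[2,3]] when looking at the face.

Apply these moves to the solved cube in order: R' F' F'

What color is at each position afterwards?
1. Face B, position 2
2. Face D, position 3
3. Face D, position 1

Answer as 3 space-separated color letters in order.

Answer: Y G W

Derivation:
After move 1 (R'): R=RRRR U=WBWB F=GWGW D=YGYG B=YBYB
After move 2 (F'): F=WWGG U=WBRR R=GRYR D=OOYG L=OBOW
After move 3 (F'): F=WGWG U=WBGY R=OROR D=BWYG L=OROR
Query 1: B[2] = Y
Query 2: D[3] = G
Query 3: D[1] = W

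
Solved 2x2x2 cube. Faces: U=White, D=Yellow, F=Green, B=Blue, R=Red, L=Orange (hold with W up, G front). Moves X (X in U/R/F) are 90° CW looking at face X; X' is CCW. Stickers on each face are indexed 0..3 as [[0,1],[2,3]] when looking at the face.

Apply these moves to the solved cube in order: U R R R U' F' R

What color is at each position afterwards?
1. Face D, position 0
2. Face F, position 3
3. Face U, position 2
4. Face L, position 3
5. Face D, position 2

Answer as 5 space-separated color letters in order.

After move 1 (U): U=WWWW F=RRGG R=BBRR B=OOBB L=GGOO
After move 2 (R): R=RBRB U=WRWG F=RYGY D=YBYO B=WOWB
After move 3 (R): R=RRBB U=WYWY F=RBGO D=YWYW B=GORB
After move 4 (R): R=BRBR U=WBWO F=RWGW D=YRYG B=YOYB
After move 5 (U'): U=BOWW F=GGGW R=RWBR B=BRYB L=YOOO
After move 6 (F'): F=GWGG U=BORB R=RWYR D=OOYG L=YWOW
After move 7 (R): R=YRRW U=BWRG F=GOGG D=OYYB B=BROB
Query 1: D[0] = O
Query 2: F[3] = G
Query 3: U[2] = R
Query 4: L[3] = W
Query 5: D[2] = Y

Answer: O G R W Y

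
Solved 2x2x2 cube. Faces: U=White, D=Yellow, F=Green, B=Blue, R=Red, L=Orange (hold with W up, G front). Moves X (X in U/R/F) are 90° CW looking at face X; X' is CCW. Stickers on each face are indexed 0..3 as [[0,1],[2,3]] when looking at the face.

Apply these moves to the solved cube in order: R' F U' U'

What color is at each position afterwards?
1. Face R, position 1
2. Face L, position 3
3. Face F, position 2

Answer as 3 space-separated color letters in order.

After move 1 (R'): R=RRRR U=WBWB F=GWGW D=YGYG B=YBYB
After move 2 (F): F=GGWW U=WBOO R=WRBR D=RRYG L=OYOG
After move 3 (U'): U=BOWO F=OYWW R=GGBR B=WRYB L=YBOG
After move 4 (U'): U=OOBW F=YBWW R=OYBR B=GGYB L=WROG
Query 1: R[1] = Y
Query 2: L[3] = G
Query 3: F[2] = W

Answer: Y G W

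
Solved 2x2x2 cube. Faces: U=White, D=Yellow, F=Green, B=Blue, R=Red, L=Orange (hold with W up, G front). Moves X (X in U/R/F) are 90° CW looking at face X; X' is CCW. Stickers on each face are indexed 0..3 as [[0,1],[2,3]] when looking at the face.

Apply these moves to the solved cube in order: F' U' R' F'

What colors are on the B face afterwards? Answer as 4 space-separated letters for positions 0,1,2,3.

Answer: Y R O B

Derivation:
After move 1 (F'): F=GGGG U=WWRR R=YRYR D=OOYY L=OWOW
After move 2 (U'): U=WRWR F=OWGG R=GGYR B=YRBB L=BBOW
After move 3 (R'): R=GRGY U=WBWY F=ORGR D=OWYG B=YROB
After move 4 (F'): F=RROG U=WBGG R=WROY D=BWYG L=BYOW
Query: B face = YROB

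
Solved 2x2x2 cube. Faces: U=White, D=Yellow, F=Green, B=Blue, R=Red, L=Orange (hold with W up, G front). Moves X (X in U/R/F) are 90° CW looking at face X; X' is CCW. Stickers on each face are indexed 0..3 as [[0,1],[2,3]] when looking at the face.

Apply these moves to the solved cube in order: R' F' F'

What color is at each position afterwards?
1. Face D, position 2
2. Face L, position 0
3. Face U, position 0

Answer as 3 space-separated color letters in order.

Answer: Y O W

Derivation:
After move 1 (R'): R=RRRR U=WBWB F=GWGW D=YGYG B=YBYB
After move 2 (F'): F=WWGG U=WBRR R=GRYR D=OOYG L=OBOW
After move 3 (F'): F=WGWG U=WBGY R=OROR D=BWYG L=OROR
Query 1: D[2] = Y
Query 2: L[0] = O
Query 3: U[0] = W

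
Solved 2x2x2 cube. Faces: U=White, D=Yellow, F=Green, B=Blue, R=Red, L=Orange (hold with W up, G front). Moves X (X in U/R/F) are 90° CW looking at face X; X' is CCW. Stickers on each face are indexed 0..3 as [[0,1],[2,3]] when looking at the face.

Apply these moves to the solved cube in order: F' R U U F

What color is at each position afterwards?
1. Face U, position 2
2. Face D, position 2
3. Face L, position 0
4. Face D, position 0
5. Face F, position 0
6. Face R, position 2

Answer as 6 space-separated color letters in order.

Answer: W Y Y R G W

Derivation:
After move 1 (F'): F=GGGG U=WWRR R=YRYR D=OOYY L=OWOW
After move 2 (R): R=YYRR U=WGRG F=GOGY D=OBYB B=RBWB
After move 3 (U): U=RWGG F=YYGY R=RBRR B=OWWB L=GOOW
After move 4 (U): U=GRGW F=RBGY R=OWRR B=GOWB L=YYOW
After move 5 (F): F=GRYB U=GRWY R=GWWR D=ROYB L=YOOB
Query 1: U[2] = W
Query 2: D[2] = Y
Query 3: L[0] = Y
Query 4: D[0] = R
Query 5: F[0] = G
Query 6: R[2] = W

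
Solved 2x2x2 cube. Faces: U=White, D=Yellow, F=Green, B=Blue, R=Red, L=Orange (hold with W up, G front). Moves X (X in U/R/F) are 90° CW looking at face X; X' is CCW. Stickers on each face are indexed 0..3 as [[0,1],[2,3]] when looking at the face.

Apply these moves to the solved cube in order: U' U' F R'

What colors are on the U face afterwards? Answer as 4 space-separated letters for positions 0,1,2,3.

Answer: W B O G

Derivation:
After move 1 (U'): U=WWWW F=OOGG R=GGRR B=RRBB L=BBOO
After move 2 (U'): U=WWWW F=BBGG R=OORR B=GGBB L=RROO
After move 3 (F): F=GBGB U=WWOR R=WOWR D=ROYY L=RYOY
After move 4 (R'): R=ORWW U=WBOG F=GWGR D=RBYB B=YGOB
Query: U face = WBOG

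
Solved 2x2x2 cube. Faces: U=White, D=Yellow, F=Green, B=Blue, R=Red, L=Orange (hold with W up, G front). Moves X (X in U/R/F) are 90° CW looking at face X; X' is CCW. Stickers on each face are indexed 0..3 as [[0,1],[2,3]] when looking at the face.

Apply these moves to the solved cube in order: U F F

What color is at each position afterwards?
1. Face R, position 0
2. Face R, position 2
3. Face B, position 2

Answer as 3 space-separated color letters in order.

After move 1 (U): U=WWWW F=RRGG R=BBRR B=OOBB L=GGOO
After move 2 (F): F=GRGR U=WWOG R=WBWR D=RBYY L=GYOY
After move 3 (F): F=GGRR U=WWYY R=OBGR D=WWYY L=GROB
Query 1: R[0] = O
Query 2: R[2] = G
Query 3: B[2] = B

Answer: O G B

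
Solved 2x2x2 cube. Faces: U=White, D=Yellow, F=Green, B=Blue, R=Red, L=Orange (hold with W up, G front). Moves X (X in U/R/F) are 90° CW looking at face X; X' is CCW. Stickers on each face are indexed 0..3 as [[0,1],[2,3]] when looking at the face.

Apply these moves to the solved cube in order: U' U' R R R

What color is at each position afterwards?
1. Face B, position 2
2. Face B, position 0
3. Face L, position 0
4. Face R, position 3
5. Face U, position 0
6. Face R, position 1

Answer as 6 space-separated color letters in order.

Answer: Y Y R R W R

Derivation:
After move 1 (U'): U=WWWW F=OOGG R=GGRR B=RRBB L=BBOO
After move 2 (U'): U=WWWW F=BBGG R=OORR B=GGBB L=RROO
After move 3 (R): R=RORO U=WBWG F=BYGY D=YBYG B=WGWB
After move 4 (R): R=RROO U=WYWY F=BBGG D=YWYW B=GGBB
After move 5 (R): R=OROR U=WBWG F=BWGW D=YBYG B=YGYB
Query 1: B[2] = Y
Query 2: B[0] = Y
Query 3: L[0] = R
Query 4: R[3] = R
Query 5: U[0] = W
Query 6: R[1] = R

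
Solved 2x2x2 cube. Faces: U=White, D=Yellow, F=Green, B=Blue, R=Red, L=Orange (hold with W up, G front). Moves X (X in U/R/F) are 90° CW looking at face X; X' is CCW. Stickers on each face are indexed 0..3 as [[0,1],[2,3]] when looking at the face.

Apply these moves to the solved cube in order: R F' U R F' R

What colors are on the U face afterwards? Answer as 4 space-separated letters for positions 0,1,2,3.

After move 1 (R): R=RRRR U=WGWG F=GYGY D=YBYB B=WBWB
After move 2 (F'): F=YYGG U=WGRR R=BRYR D=OOYB L=OGOW
After move 3 (U): U=RWRG F=BRGG R=WBYR B=OGWB L=YYOW
After move 4 (R): R=YWRB U=RRRG F=BOGB D=OWYO B=GGWB
After move 5 (F'): F=OBBG U=RRYR R=WWOB D=YWYO L=YGOR
After move 6 (R): R=OWBW U=RBYG F=OWBO D=YWYG B=RGRB
Query: U face = RBYG

Answer: R B Y G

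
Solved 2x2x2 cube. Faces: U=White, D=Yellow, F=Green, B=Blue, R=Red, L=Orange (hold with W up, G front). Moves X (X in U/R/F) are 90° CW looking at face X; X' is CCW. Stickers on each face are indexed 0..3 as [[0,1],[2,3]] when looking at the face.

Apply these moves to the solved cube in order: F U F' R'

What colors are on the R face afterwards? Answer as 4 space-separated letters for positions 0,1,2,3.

Answer: B R R R

Derivation:
After move 1 (F): F=GGGG U=WWOO R=WRWR D=RRYY L=OYOY
After move 2 (U): U=OWOW F=WRGG R=BBWR B=OYBB L=GGOY
After move 3 (F'): F=RGWG U=OWBW R=RBRR D=GYYY L=GWOO
After move 4 (R'): R=BRRR U=OBBO F=RWWW D=GGYG B=YYYB
Query: R face = BRRR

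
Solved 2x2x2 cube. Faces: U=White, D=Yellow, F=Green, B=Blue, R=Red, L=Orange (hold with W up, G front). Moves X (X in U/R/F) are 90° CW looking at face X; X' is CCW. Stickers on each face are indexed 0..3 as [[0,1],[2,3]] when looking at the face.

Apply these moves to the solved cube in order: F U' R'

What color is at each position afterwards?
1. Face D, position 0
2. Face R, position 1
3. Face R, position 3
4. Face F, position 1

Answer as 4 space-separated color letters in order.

After move 1 (F): F=GGGG U=WWOO R=WRWR D=RRYY L=OYOY
After move 2 (U'): U=WOWO F=OYGG R=GGWR B=WRBB L=BBOY
After move 3 (R'): R=GRGW U=WBWW F=OOGO D=RYYG B=YRRB
Query 1: D[0] = R
Query 2: R[1] = R
Query 3: R[3] = W
Query 4: F[1] = O

Answer: R R W O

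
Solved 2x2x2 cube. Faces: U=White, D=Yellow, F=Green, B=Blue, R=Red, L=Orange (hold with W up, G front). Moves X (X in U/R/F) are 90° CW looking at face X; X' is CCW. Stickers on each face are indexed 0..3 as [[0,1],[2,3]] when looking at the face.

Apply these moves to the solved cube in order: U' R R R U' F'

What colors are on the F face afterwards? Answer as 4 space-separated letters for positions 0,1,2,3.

Answer: B W B G

Derivation:
After move 1 (U'): U=WWWW F=OOGG R=GGRR B=RRBB L=BBOO
After move 2 (R): R=RGRG U=WOWG F=OYGY D=YBYR B=WRWB
After move 3 (R): R=RRGG U=WYWY F=OBGR D=YWYW B=GROB
After move 4 (R): R=GRGR U=WBWR F=OWGW D=YOYG B=YRYB
After move 5 (U'): U=BRWW F=BBGW R=OWGR B=GRYB L=YROO
After move 6 (F'): F=BWBG U=BROG R=OWYR D=ROYG L=YWOW
Query: F face = BWBG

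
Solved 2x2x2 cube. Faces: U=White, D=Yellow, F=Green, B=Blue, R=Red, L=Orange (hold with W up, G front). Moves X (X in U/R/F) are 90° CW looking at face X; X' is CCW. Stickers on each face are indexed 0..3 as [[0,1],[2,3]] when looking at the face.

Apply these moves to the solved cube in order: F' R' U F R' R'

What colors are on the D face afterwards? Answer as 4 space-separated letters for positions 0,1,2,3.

Answer: Y W Y W

Derivation:
After move 1 (F'): F=GGGG U=WWRR R=YRYR D=OOYY L=OWOW
After move 2 (R'): R=RRYY U=WBRB F=GWGR D=OGYG B=YBOB
After move 3 (U): U=RWBB F=RRGR R=YBYY B=OWOB L=GWOW
After move 4 (F): F=GRRR U=RWWW R=BBBY D=YYYG L=GOOG
After move 5 (R'): R=BYBB U=ROWO F=GWRW D=YRYR B=GWYB
After move 6 (R'): R=YBBB U=RYWG F=GORO D=YWYW B=RWRB
Query: D face = YWYW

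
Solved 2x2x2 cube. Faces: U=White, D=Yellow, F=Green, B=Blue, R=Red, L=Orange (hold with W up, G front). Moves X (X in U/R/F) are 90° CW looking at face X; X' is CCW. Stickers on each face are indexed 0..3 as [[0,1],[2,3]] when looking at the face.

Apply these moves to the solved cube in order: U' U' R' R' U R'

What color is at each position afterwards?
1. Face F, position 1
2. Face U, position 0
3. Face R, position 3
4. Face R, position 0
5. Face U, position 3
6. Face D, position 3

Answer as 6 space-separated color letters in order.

Answer: W W O G R G

Derivation:
After move 1 (U'): U=WWWW F=OOGG R=GGRR B=RRBB L=BBOO
After move 2 (U'): U=WWWW F=BBGG R=OORR B=GGBB L=RROO
After move 3 (R'): R=OROR U=WBWG F=BWGW D=YBYG B=YGYB
After move 4 (R'): R=RROO U=WYWY F=BBGG D=YWYW B=GGBB
After move 5 (U): U=WWYY F=RRGG R=GGOO B=RRBB L=BBOO
After move 6 (R'): R=GOGO U=WBYR F=RWGY D=YRYG B=WRWB
Query 1: F[1] = W
Query 2: U[0] = W
Query 3: R[3] = O
Query 4: R[0] = G
Query 5: U[3] = R
Query 6: D[3] = G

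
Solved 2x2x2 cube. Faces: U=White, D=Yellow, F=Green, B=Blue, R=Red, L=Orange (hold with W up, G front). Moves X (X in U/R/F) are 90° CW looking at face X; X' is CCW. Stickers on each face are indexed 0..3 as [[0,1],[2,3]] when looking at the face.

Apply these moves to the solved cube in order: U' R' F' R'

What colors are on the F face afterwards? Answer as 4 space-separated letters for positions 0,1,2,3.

Answer: W B O G

Derivation:
After move 1 (U'): U=WWWW F=OOGG R=GGRR B=RRBB L=BBOO
After move 2 (R'): R=GRGR U=WBWR F=OWGW D=YOYG B=YRYB
After move 3 (F'): F=WWOG U=WBGG R=ORYR D=BOYG L=BROW
After move 4 (R'): R=RROY U=WYGY F=WBOG D=BWYG B=GROB
Query: F face = WBOG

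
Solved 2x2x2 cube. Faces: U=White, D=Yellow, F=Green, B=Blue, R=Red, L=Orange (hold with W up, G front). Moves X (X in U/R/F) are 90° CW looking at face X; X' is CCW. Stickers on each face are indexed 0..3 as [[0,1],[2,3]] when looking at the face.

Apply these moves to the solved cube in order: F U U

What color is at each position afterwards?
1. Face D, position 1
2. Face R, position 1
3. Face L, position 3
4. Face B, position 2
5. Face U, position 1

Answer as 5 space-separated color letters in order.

Answer: R Y Y B O

Derivation:
After move 1 (F): F=GGGG U=WWOO R=WRWR D=RRYY L=OYOY
After move 2 (U): U=OWOW F=WRGG R=BBWR B=OYBB L=GGOY
After move 3 (U): U=OOWW F=BBGG R=OYWR B=GGBB L=WROY
Query 1: D[1] = R
Query 2: R[1] = Y
Query 3: L[3] = Y
Query 4: B[2] = B
Query 5: U[1] = O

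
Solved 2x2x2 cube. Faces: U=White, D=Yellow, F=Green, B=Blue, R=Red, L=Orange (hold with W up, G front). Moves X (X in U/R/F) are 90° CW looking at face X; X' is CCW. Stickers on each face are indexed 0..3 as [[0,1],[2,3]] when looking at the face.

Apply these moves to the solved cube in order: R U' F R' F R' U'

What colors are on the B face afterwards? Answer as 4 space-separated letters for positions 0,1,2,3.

After move 1 (R): R=RRRR U=WGWG F=GYGY D=YBYB B=WBWB
After move 2 (U'): U=GGWW F=OOGY R=GYRR B=RRWB L=WBOO
After move 3 (F): F=GOYO U=GGOB R=WYWR D=RGYB L=WYOB
After move 4 (R'): R=YRWW U=GWOR F=GGYB D=ROYO B=BRGB
After move 5 (F): F=YGBG U=GWBY R=ORRW D=WYYO L=WROO
After move 6 (R'): R=RWOR U=GGBB F=YWBY D=WGYG B=ORYB
After move 7 (U'): U=GBGB F=WRBY R=YWOR B=RWYB L=OROO
Query: B face = RWYB

Answer: R W Y B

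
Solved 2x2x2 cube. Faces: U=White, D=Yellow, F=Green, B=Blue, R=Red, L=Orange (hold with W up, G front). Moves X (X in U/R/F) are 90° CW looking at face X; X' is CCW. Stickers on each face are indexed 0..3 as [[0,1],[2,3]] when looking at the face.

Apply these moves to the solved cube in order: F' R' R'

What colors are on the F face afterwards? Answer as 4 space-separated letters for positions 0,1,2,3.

After move 1 (F'): F=GGGG U=WWRR R=YRYR D=OOYY L=OWOW
After move 2 (R'): R=RRYY U=WBRB F=GWGR D=OGYG B=YBOB
After move 3 (R'): R=RYRY U=WORY F=GBGB D=OWYR B=GBGB
Query: F face = GBGB

Answer: G B G B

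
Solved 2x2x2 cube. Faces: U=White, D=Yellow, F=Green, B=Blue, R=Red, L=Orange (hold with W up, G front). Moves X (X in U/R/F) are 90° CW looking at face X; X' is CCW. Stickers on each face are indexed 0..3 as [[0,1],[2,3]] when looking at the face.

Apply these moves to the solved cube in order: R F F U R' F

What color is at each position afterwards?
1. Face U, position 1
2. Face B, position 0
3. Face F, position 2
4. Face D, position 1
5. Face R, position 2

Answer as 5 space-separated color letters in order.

Answer: W B G B O

Derivation:
After move 1 (R): R=RRRR U=WGWG F=GYGY D=YBYB B=WBWB
After move 2 (F): F=GGYY U=WGOO R=WRGR D=RRYB L=OYOB
After move 3 (F): F=YGYG U=WGBY R=OROR D=GWYB L=OROR
After move 4 (U): U=BWYG F=ORYG R=WBOR B=ORWB L=YGOR
After move 5 (R'): R=BRWO U=BWYO F=OWYG D=GRYG B=BRWB
After move 6 (F): F=YOGW U=BWRG R=YROO D=WBYG L=YGOR
Query 1: U[1] = W
Query 2: B[0] = B
Query 3: F[2] = G
Query 4: D[1] = B
Query 5: R[2] = O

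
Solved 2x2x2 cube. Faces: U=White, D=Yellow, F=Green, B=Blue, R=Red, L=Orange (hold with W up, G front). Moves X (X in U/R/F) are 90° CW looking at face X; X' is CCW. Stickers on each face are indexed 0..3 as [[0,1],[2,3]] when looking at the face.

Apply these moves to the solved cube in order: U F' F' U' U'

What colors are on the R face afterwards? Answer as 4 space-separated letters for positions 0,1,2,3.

Answer: G R G R

Derivation:
After move 1 (U): U=WWWW F=RRGG R=BBRR B=OOBB L=GGOO
After move 2 (F'): F=RGRG U=WWBR R=YBYR D=GOYY L=GWOW
After move 3 (F'): F=GGRR U=WWYY R=OBGR D=WWYY L=GROB
After move 4 (U'): U=WYWY F=GRRR R=GGGR B=OBBB L=OOOB
After move 5 (U'): U=YYWW F=OORR R=GRGR B=GGBB L=OBOB
Query: R face = GRGR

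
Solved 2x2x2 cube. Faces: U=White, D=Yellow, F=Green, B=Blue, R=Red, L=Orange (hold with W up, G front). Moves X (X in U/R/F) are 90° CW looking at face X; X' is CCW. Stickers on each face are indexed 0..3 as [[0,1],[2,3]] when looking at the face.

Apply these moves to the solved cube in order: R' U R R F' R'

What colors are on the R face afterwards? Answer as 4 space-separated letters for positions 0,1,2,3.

After move 1 (R'): R=RRRR U=WBWB F=GWGW D=YGYG B=YBYB
After move 2 (U): U=WWBB F=RRGW R=YBRR B=OOYB L=GWOO
After move 3 (R): R=RYRB U=WRBW F=RGGG D=YYYO B=BOWB
After move 4 (R): R=RRBY U=WGBG F=RYGO D=YWYB B=WORB
After move 5 (F'): F=YORG U=WGRB R=WRYY D=WOYB L=GGOB
After move 6 (R'): R=RYWY U=WRRW F=YGRB D=WOYG B=BOOB
Query: R face = RYWY

Answer: R Y W Y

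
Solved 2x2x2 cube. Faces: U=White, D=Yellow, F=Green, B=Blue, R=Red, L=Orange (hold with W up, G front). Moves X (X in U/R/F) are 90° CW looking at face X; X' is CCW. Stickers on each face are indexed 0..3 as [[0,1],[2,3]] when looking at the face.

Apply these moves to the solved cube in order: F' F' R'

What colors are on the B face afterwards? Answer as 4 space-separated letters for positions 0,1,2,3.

Answer: Y B W B

Derivation:
After move 1 (F'): F=GGGG U=WWRR R=YRYR D=OOYY L=OWOW
After move 2 (F'): F=GGGG U=WWYY R=OROR D=WWYY L=OROR
After move 3 (R'): R=RROO U=WBYB F=GWGY D=WGYG B=YBWB
Query: B face = YBWB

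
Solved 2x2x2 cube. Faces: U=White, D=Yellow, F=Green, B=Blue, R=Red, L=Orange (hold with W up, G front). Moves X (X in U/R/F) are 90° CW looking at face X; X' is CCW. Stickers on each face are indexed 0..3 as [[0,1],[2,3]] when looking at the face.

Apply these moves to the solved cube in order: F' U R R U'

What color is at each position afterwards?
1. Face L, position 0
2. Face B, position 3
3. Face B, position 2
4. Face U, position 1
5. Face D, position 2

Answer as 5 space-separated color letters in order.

After move 1 (F'): F=GGGG U=WWRR R=YRYR D=OOYY L=OWOW
After move 2 (U): U=RWRW F=YRGG R=BBYR B=OWBB L=GGOW
After move 3 (R): R=YBRB U=RRRG F=YOGY D=OBYO B=WWWB
After move 4 (R): R=RYBB U=RORY F=YBGO D=OWYW B=GWRB
After move 5 (U'): U=OYRR F=GGGO R=YBBB B=RYRB L=GWOW
Query 1: L[0] = G
Query 2: B[3] = B
Query 3: B[2] = R
Query 4: U[1] = Y
Query 5: D[2] = Y

Answer: G B R Y Y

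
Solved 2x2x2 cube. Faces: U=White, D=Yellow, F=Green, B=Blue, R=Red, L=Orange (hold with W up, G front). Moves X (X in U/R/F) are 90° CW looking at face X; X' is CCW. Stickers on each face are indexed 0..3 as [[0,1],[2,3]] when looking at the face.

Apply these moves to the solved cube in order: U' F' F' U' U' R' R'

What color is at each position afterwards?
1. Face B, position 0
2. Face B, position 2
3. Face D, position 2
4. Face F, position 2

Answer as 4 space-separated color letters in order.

After move 1 (U'): U=WWWW F=OOGG R=GGRR B=RRBB L=BBOO
After move 2 (F'): F=OGOG U=WWGR R=YGYR D=BOYY L=BWOW
After move 3 (F'): F=GGOO U=WWYY R=OGBR D=WWYY L=BROG
After move 4 (U'): U=WYWY F=BROO R=GGBR B=OGBB L=RROG
After move 5 (U'): U=YYWW F=RROO R=BRBR B=GGBB L=OGOG
After move 6 (R'): R=RRBB U=YBWG F=RYOW D=WRYO B=YGWB
After move 7 (R'): R=RBRB U=YWWY F=RBOG D=WYYW B=OGRB
Query 1: B[0] = O
Query 2: B[2] = R
Query 3: D[2] = Y
Query 4: F[2] = O

Answer: O R Y O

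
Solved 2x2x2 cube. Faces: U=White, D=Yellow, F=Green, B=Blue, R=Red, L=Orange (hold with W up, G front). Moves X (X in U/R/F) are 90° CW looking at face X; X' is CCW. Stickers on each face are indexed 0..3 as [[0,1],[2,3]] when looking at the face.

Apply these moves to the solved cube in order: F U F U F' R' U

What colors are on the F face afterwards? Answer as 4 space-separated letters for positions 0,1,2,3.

Answer: Y R O W

Derivation:
After move 1 (F): F=GGGG U=WWOO R=WRWR D=RRYY L=OYOY
After move 2 (U): U=OWOW F=WRGG R=BBWR B=OYBB L=GGOY
After move 3 (F): F=GWGR U=OWYG R=OBWR D=WBYY L=GROR
After move 4 (U): U=YOGW F=OBGR R=OYWR B=GRBB L=GWOR
After move 5 (F'): F=BROG U=YOOW R=BYWR D=WRYY L=GWOG
After move 6 (R'): R=YRBW U=YBOG F=BOOW D=WRYG B=YRRB
After move 7 (U): U=OYGB F=YROW R=YRBW B=GWRB L=BOOG
Query: F face = YROW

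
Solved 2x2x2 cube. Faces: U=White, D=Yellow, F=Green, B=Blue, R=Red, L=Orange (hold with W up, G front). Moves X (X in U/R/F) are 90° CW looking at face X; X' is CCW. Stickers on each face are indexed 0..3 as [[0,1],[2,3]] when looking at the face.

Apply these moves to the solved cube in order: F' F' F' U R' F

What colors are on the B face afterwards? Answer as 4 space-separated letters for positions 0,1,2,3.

After move 1 (F'): F=GGGG U=WWRR R=YRYR D=OOYY L=OWOW
After move 2 (F'): F=GGGG U=WWYY R=OROR D=WWYY L=OROR
After move 3 (F'): F=GGGG U=WWOO R=WRWR D=RRYY L=OYOY
After move 4 (U): U=OWOW F=WRGG R=BBWR B=OYBB L=GGOY
After move 5 (R'): R=BRBW U=OBOO F=WWGW D=RRYG B=YYRB
After move 6 (F): F=GWWW U=OBYG R=OROW D=BBYG L=GROR
Query: B face = YYRB

Answer: Y Y R B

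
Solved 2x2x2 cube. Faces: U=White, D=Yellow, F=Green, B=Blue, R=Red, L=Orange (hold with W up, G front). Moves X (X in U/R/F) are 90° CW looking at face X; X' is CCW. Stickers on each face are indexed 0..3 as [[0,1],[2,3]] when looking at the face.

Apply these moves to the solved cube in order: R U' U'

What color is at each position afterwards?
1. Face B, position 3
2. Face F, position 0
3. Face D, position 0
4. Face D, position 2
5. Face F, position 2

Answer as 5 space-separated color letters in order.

Answer: B W Y Y G

Derivation:
After move 1 (R): R=RRRR U=WGWG F=GYGY D=YBYB B=WBWB
After move 2 (U'): U=GGWW F=OOGY R=GYRR B=RRWB L=WBOO
After move 3 (U'): U=GWGW F=WBGY R=OORR B=GYWB L=RROO
Query 1: B[3] = B
Query 2: F[0] = W
Query 3: D[0] = Y
Query 4: D[2] = Y
Query 5: F[2] = G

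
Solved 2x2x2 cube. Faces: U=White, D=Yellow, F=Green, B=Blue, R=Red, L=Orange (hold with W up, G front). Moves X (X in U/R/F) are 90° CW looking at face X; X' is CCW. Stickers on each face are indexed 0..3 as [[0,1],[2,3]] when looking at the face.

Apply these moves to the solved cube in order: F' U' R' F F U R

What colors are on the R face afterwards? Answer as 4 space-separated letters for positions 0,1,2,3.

After move 1 (F'): F=GGGG U=WWRR R=YRYR D=OOYY L=OWOW
After move 2 (U'): U=WRWR F=OWGG R=GGYR B=YRBB L=BBOW
After move 3 (R'): R=GRGY U=WBWY F=ORGR D=OWYG B=YROB
After move 4 (F): F=GORR U=WBWB R=WRYY D=GGYG L=BOOW
After move 5 (F): F=RGRO U=WBWO R=WRBY D=YWYG L=BGOG
After move 6 (U): U=WWOB F=WRRO R=YRBY B=BGOB L=RGOG
After move 7 (R): R=BYYR U=WROO F=WWRG D=YOYB B=BGWB
Query: R face = BYYR

Answer: B Y Y R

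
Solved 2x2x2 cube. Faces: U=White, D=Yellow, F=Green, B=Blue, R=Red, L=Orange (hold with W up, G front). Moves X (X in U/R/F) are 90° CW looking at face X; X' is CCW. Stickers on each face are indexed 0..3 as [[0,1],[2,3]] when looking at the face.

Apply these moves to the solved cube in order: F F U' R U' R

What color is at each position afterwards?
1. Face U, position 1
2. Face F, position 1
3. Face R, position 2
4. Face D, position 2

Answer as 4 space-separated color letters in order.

Answer: B B G Y

Derivation:
After move 1 (F): F=GGGG U=WWOO R=WRWR D=RRYY L=OYOY
After move 2 (F): F=GGGG U=WWYY R=OROR D=WWYY L=OROR
After move 3 (U'): U=WYWY F=ORGG R=GGOR B=ORBB L=BBOR
After move 4 (R): R=OGRG U=WRWG F=OWGY D=WBYO B=YRYB
After move 5 (U'): U=RGWW F=BBGY R=OWRG B=OGYB L=YROR
After move 6 (R): R=ROGW U=RBWY F=BBGO D=WYYO B=WGGB
Query 1: U[1] = B
Query 2: F[1] = B
Query 3: R[2] = G
Query 4: D[2] = Y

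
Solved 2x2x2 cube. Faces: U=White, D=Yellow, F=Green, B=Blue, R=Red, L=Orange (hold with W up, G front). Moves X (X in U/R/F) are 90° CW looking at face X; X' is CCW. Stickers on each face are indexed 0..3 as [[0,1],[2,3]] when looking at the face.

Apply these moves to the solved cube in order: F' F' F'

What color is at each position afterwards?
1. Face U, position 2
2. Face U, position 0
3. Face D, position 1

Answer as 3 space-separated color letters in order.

Answer: O W R

Derivation:
After move 1 (F'): F=GGGG U=WWRR R=YRYR D=OOYY L=OWOW
After move 2 (F'): F=GGGG U=WWYY R=OROR D=WWYY L=OROR
After move 3 (F'): F=GGGG U=WWOO R=WRWR D=RRYY L=OYOY
Query 1: U[2] = O
Query 2: U[0] = W
Query 3: D[1] = R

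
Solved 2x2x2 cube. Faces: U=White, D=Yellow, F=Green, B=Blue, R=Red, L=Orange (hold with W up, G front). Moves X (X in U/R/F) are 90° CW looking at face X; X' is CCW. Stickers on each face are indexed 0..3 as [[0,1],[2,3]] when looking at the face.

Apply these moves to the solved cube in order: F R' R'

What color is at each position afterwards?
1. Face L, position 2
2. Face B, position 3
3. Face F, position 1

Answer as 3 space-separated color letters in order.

After move 1 (F): F=GGGG U=WWOO R=WRWR D=RRYY L=OYOY
After move 2 (R'): R=RRWW U=WBOB F=GWGO D=RGYG B=YBRB
After move 3 (R'): R=RWRW U=WROY F=GBGB D=RWYO B=GBGB
Query 1: L[2] = O
Query 2: B[3] = B
Query 3: F[1] = B

Answer: O B B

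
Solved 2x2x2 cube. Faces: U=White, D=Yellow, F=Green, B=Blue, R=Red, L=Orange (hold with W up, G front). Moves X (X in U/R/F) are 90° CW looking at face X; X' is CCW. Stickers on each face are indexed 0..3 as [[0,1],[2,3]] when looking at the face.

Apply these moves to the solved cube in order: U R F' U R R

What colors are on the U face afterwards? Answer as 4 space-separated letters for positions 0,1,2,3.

Answer: R O R O

Derivation:
After move 1 (U): U=WWWW F=RRGG R=BBRR B=OOBB L=GGOO
After move 2 (R): R=RBRB U=WRWG F=RYGY D=YBYO B=WOWB
After move 3 (F'): F=YYRG U=WRRR R=BBYB D=GOYO L=GGOW
After move 4 (U): U=RWRR F=BBRG R=WOYB B=GGWB L=YYOW
After move 5 (R): R=YWBO U=RBRG F=BORO D=GWYG B=RGWB
After move 6 (R): R=BYOW U=RORO F=BWRG D=GWYR B=GGBB
Query: U face = RORO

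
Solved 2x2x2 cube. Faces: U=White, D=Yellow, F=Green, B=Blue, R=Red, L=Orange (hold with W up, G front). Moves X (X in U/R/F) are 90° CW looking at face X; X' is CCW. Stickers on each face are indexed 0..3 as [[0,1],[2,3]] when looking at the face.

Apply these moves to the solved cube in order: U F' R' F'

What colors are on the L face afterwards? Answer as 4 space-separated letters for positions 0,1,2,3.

Answer: G O O B

Derivation:
After move 1 (U): U=WWWW F=RRGG R=BBRR B=OOBB L=GGOO
After move 2 (F'): F=RGRG U=WWBR R=YBYR D=GOYY L=GWOW
After move 3 (R'): R=BRYY U=WBBO F=RWRR D=GGYG B=YOOB
After move 4 (F'): F=WRRR U=WBBY R=GRGY D=WWYG L=GOOB
Query: L face = GOOB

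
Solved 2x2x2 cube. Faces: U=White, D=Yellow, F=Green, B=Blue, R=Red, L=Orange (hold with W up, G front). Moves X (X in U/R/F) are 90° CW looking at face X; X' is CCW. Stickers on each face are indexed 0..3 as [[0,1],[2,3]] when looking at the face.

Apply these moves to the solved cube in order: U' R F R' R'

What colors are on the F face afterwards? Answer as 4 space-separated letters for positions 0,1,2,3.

Answer: G W Y W

Derivation:
After move 1 (U'): U=WWWW F=OOGG R=GGRR B=RRBB L=BBOO
After move 2 (R): R=RGRG U=WOWG F=OYGY D=YBYR B=WRWB
After move 3 (F): F=GOYY U=WOOB R=WGGG D=RRYR L=BYOB
After move 4 (R'): R=GGWG U=WWOW F=GOYB D=ROYY B=RRRB
After move 5 (R'): R=GGGW U=WROR F=GWYW D=ROYB B=YROB
Query: F face = GWYW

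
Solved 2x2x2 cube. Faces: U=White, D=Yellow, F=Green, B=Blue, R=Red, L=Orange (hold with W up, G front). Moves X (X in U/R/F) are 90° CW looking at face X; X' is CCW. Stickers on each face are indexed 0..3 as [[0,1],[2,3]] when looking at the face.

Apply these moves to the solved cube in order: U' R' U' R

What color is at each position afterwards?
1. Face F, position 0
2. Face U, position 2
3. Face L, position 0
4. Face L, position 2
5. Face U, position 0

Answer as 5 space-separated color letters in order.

After move 1 (U'): U=WWWW F=OOGG R=GGRR B=RRBB L=BBOO
After move 2 (R'): R=GRGR U=WBWR F=OWGW D=YOYG B=YRYB
After move 3 (U'): U=BRWW F=BBGW R=OWGR B=GRYB L=YROO
After move 4 (R): R=GORW U=BBWW F=BOGG D=YYYG B=WRRB
Query 1: F[0] = B
Query 2: U[2] = W
Query 3: L[0] = Y
Query 4: L[2] = O
Query 5: U[0] = B

Answer: B W Y O B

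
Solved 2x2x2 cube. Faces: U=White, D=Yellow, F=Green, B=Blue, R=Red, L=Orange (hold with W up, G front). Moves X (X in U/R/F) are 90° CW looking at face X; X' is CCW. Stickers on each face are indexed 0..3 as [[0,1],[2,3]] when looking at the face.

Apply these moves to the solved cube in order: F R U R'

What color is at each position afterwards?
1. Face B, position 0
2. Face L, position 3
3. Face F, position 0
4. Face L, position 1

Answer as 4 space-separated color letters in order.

Answer: B Y W R

Derivation:
After move 1 (F): F=GGGG U=WWOO R=WRWR D=RRYY L=OYOY
After move 2 (R): R=WWRR U=WGOG F=GRGY D=RBYB B=OBWB
After move 3 (U): U=OWGG F=WWGY R=OBRR B=OYWB L=GROY
After move 4 (R'): R=BROR U=OWGO F=WWGG D=RWYY B=BYBB
Query 1: B[0] = B
Query 2: L[3] = Y
Query 3: F[0] = W
Query 4: L[1] = R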